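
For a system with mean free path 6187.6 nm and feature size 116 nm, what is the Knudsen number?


Knudsen number Kn = lambda / L
Kn = 6187.6 / 116
Kn = 53.3414

53.3414


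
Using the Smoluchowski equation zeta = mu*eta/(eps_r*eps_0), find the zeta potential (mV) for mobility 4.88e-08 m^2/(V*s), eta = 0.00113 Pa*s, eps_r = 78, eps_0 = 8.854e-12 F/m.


Smoluchowski equation: zeta = mu * eta / (eps_r * eps_0)
zeta = 4.88e-08 * 0.00113 / (78 * 8.854e-12)
zeta = 0.079848 V = 79.85 mV

79.85


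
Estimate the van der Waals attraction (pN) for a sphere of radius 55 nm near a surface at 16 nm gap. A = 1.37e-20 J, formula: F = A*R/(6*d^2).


Convert to SI: R = 55 nm = 5.5e-08 m, d = 16 nm = 1.6e-08 m
F = A * R / (6 * d^2)
F = 1.37e-20 * 5.5e-08 / (6 * (1.6e-08)^2)
F = 4.9056e-13 N = 0.491 pN

0.491


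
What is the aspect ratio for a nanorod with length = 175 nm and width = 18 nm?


Aspect ratio AR = length / diameter
AR = 175 / 18
AR = 9.72

9.72


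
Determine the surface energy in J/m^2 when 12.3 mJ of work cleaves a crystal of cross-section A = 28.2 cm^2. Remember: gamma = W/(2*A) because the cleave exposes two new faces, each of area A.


Convert: A = 28.2 cm^2 = 0.00282 m^2, W = 12.3 mJ = 0.0123 J
Cleaving exposes two faces of area A, so total new surface = 2*A and gamma = W / (2*A)
gamma = 0.0123 / (2 * 0.00282)
gamma = 2.181 J/m^2

2.181


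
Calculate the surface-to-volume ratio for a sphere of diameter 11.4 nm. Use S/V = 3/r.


Radius r = 11.4/2 = 5.7 nm
S/V = 3 / r = 3 / 5.7
S/V = 0.5263 nm^-1

0.5263


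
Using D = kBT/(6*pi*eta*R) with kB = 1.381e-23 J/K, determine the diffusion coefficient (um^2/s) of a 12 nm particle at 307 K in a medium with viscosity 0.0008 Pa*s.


Radius R = 12/2 = 6 nm = 6e-09 m
D = kB*T / (6*pi*eta*R)
D = 1.381e-23 * 307 / (6 * pi * 0.0008 * 6e-09)
D = 4.68586e-11 m^2/s = 46.859 um^2/s

46.859


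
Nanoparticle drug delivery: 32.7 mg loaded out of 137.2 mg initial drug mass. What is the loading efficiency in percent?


Drug loading efficiency = (drug loaded / drug initial) * 100
DLE = 32.7 / 137.2 * 100
DLE = 0.2383 * 100
DLE = 23.83%

23.83


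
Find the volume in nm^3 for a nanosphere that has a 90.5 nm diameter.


Radius r = 90.5/2 = 45.25 nm
Volume V = (4/3) * pi * r^3
V = (4/3) * pi * (45.25)^3
V = 388100.64 nm^3

388100.64


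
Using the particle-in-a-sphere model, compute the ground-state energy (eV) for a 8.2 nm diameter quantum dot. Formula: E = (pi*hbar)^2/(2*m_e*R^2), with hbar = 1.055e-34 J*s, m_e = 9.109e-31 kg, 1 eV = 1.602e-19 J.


Radius R = 8.2/2 = 4.1 nm = 4.1e-09 m
E = (pi * 1.055e-34)^2 / (2 * 9.109e-31 * (4.1e-09)^2)
E(J) = 3.58704e-21
E = E(J) / 1.602e-19 = 0.0224 eV

0.0224


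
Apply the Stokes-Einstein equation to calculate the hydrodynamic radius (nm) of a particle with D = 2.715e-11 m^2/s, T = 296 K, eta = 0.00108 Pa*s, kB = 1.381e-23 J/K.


Stokes-Einstein: R = kB*T / (6*pi*eta*D)
R = 1.381e-23 * 296 / (6 * pi * 0.00108 * 2.715e-11)
R = 7.39589e-09 m = 7.4 nm

7.4


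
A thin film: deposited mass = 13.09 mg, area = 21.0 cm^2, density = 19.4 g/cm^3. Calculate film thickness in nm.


Convert: m = 13.09 mg = 1.3090e-05 kg, A = 21.0 cm^2 = 2.1000e-03 m^2, rho = 19.4 g/cm^3 = 19400 kg/m^3
t = m / (A * rho)
t = 1.3090e-05 / (2.1000e-03 * 19400)
t = 3.2131e-07 m = 321.3 nm

321.3


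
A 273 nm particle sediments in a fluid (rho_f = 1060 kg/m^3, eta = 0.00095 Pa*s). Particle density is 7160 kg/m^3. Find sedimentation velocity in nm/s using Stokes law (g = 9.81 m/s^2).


Radius R = 273/2 nm = 1.365e-07 m
Density difference = 7160 - 1060 = 6100 kg/m^3
v = 2 * R^2 * (rho_p - rho_f) * g / (9 * eta)
v = 2 * (1.365e-07)^2 * 6100 * 9.81 / (9 * 0.00095)
v = 2.60812e-07 m/s = 260.8123 nm/s

260.8123


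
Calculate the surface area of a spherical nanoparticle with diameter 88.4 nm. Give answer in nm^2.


Radius r = 88.4/2 = 44.2 nm
Surface area SA = 4 * pi * r^2
SA = 4 * pi * (44.2)^2
SA = 24550.16 nm^2

24550.16


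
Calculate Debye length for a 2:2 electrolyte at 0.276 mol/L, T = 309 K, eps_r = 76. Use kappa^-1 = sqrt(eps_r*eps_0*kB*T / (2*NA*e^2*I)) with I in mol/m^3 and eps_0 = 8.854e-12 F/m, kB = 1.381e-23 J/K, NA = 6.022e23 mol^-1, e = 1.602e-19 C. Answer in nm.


Ionic strength I = 0.276 * 2^2 * 1000 = 1104 mol/m^3
kappa^-1 = sqrt(76 * 8.854e-12 * 1.381e-23 * 309 / (2 * 6.022e23 * (1.602e-19)^2 * 1104))
kappa^-1 = 0.29 nm

0.29


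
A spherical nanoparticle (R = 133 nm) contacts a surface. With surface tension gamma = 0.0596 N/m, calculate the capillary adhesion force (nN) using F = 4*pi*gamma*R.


Convert radius: R = 133 nm = 1.33e-07 m
F = 4 * pi * gamma * R
F = 4 * pi * 0.0596 * 1.33e-07
F = 9.96111e-08 N = 99.6111 nN

99.6111


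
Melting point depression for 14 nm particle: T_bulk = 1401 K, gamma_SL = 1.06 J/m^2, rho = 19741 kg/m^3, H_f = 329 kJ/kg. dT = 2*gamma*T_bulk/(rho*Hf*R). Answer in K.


Radius R = 14/2 = 7 nm = 7e-09 m
Convert H_f = 329 kJ/kg = 329000 J/kg
dT = 2 * gamma_SL * T_bulk / (rho * H_f * R)
dT = 2 * 1.06 * 1401 / (19741 * 329000 * 7e-09)
dT = 65.3 K

65.3


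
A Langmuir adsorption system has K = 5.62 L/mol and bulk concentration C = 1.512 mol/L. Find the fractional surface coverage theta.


Langmuir isotherm: theta = K*C / (1 + K*C)
K*C = 5.62 * 1.512 = 8.49744
theta = 8.49744 / (1 + 8.49744) = 8.49744 / 9.49744
theta = 0.8947

0.8947


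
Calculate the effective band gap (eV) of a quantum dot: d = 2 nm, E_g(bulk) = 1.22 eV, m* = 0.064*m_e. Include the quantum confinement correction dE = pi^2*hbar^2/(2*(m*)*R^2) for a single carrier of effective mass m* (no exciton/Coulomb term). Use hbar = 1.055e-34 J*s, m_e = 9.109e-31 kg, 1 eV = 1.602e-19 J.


Radius R = 2/2 nm = 1e-09 m
Confinement energy dE = pi^2 * hbar^2 / (2 * m_eff * m_e * R^2)
dE = pi^2 * (1.055e-34)^2 / (2 * 0.064 * 9.109e-31 * (1e-09)^2) J, divided by 1.602e-19 J/eV
dE = 5.8811 eV
Total band gap = E_g(bulk) + dE = 1.22 + 5.8811 = 7.1011 eV

7.1011


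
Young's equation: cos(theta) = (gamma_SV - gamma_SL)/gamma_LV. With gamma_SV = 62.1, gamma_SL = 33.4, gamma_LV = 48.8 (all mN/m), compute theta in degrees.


cos(theta) = (gamma_SV - gamma_SL) / gamma_LV
cos(theta) = (62.1 - 33.4) / 48.8
cos(theta) = 0.588115
theta = arccos(0.588115) = 53.98 degrees

53.98


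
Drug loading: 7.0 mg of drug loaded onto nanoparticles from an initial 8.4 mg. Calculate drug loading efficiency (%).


Drug loading efficiency = (drug loaded / drug initial) * 100
DLE = 7.0 / 8.4 * 100
DLE = 0.8333 * 100
DLE = 83.33%

83.33


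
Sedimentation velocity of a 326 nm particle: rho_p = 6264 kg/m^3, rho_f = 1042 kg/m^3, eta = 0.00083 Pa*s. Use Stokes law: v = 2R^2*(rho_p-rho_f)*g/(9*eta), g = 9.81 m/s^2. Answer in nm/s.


Radius R = 326/2 nm = 1.63e-07 m
Density difference = 6264 - 1042 = 5222 kg/m^3
v = 2 * R^2 * (rho_p - rho_f) * g / (9 * eta)
v = 2 * (1.63e-07)^2 * 5222 * 9.81 / (9 * 0.00083)
v = 3.6441e-07 m/s = 364.4102 nm/s

364.4102


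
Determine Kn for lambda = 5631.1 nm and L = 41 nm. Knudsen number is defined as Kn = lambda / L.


Knudsen number Kn = lambda / L
Kn = 5631.1 / 41
Kn = 137.3439

137.3439


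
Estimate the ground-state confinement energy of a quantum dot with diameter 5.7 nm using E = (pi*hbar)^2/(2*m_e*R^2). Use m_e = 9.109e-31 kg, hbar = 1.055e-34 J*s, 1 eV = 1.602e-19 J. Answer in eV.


Radius R = 5.7/2 = 2.85 nm = 2.85e-09 m
E = (pi * 1.055e-34)^2 / (2 * 9.109e-31 * (2.85e-09)^2)
E(J) = 7.42359e-21
E = E(J) / 1.602e-19 = 0.0463 eV

0.0463


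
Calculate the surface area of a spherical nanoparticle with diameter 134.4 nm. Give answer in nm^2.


Radius r = 134.4/2 = 67.2 nm
Surface area SA = 4 * pi * r^2
SA = 4 * pi * (67.2)^2
SA = 56747.72 nm^2

56747.72


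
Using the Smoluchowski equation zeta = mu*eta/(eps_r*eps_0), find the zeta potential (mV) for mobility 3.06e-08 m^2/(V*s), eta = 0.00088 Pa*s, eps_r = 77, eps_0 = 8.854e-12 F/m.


Smoluchowski equation: zeta = mu * eta / (eps_r * eps_0)
zeta = 3.06e-08 * 0.00088 / (77 * 8.854e-12)
zeta = 0.039498 V = 39.5 mV

39.5


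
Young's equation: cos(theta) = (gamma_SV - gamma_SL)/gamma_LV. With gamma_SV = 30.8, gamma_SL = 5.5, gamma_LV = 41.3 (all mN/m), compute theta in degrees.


cos(theta) = (gamma_SV - gamma_SL) / gamma_LV
cos(theta) = (30.8 - 5.5) / 41.3
cos(theta) = 0.612591
theta = arccos(0.612591) = 52.22 degrees

52.22


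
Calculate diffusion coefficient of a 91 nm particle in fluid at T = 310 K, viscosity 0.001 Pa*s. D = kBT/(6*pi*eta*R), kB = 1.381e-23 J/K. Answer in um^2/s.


Radius R = 91/2 = 45.5 nm = 4.55e-08 m
D = kB*T / (6*pi*eta*R)
D = 1.381e-23 * 310 / (6 * pi * 0.001 * 4.55e-08)
D = 4.99164e-12 m^2/s = 4.992 um^2/s

4.992


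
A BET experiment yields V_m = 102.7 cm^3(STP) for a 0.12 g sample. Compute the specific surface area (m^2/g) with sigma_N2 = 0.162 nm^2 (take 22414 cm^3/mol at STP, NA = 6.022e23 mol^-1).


Number of moles in monolayer = V_m / 22414 = 102.7 / 22414 = 0.00458196
Number of molecules = moles * NA = 0.00458196 * 6.022e23
SA = molecules * sigma / mass
SA = (102.7 / 22414) * 6.022e23 * 0.162e-18 / 0.12
SA = 3725.0 m^2/g

3725.0


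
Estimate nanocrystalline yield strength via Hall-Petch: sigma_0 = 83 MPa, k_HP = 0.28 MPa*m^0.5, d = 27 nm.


d = 27 nm = 2.7e-08 m
sqrt(d) = 0.0001643168
Hall-Petch contribution = k / sqrt(d) = 0.28 / 0.0001643168 = 1704.0 MPa
sigma = sigma_0 + k/sqrt(d) = 83 + 1704.0 = 1787.0 MPa

1787.0


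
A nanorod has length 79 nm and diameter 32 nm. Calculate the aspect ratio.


Aspect ratio AR = length / diameter
AR = 79 / 32
AR = 2.47

2.47


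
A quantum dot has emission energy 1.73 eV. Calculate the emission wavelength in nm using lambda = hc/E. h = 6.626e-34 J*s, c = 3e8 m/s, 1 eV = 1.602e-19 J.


Convert energy: E = 1.73 eV = 1.73 * 1.602e-19 = 2.77146e-19 J
lambda = h*c / E = 6.626e-34 * 3e8 / 2.77146e-19
lambda = 7.17239e-07 m = 717.2 nm

717.2


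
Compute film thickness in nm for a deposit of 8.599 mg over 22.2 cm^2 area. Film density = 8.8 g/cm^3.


Convert: m = 8.599 mg = 8.5990e-06 kg, A = 22.2 cm^2 = 2.2200e-03 m^2, rho = 8.8 g/cm^3 = 8800 kg/m^3
t = m / (A * rho)
t = 8.5990e-06 / (2.2200e-03 * 8800)
t = 4.4016e-07 m = 440.2 nm

440.2


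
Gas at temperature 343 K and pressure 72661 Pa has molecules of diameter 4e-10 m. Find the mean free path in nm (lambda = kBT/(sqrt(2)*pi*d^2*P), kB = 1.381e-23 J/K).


Mean free path: lambda = kB*T / (sqrt(2) * pi * d^2 * P)
lambda = 1.381e-23 * 343 / (sqrt(2) * pi * (4e-10)^2 * 72661)
lambda = 9.17068e-08 m
lambda = 91.71 nm

91.71


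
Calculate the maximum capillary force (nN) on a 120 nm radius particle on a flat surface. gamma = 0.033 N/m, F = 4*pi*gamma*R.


Convert radius: R = 120 nm = 1.2e-07 m
F = 4 * pi * gamma * R
F = 4 * pi * 0.033 * 1.2e-07
F = 4.97628e-08 N = 49.7628 nN

49.7628


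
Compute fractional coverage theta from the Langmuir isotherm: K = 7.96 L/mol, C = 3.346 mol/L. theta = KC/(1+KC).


Langmuir isotherm: theta = K*C / (1 + K*C)
K*C = 7.96 * 3.346 = 26.63416
theta = 26.63416 / (1 + 26.63416) = 26.63416 / 27.63416
theta = 0.9638

0.9638


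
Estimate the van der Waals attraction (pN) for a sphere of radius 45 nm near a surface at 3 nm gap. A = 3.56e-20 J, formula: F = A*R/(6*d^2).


Convert to SI: R = 45 nm = 4.5e-08 m, d = 3 nm = 3e-09 m
F = A * R / (6 * d^2)
F = 3.56e-20 * 4.5e-08 / (6 * (3e-09)^2)
F = 2.96667e-11 N = 29.667 pN

29.667


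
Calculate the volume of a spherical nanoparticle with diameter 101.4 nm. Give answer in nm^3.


Radius r = 101.4/2 = 50.7 nm
Volume V = (4/3) * pi * r^3
V = (4/3) * pi * (50.7)^3
V = 545899.24 nm^3

545899.24


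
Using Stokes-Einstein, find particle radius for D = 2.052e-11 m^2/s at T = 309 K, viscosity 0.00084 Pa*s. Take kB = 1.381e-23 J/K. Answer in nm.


Stokes-Einstein: R = kB*T / (6*pi*eta*D)
R = 1.381e-23 * 309 / (6 * pi * 0.00084 * 2.052e-11)
R = 1.31339e-08 m = 13.13 nm

13.13


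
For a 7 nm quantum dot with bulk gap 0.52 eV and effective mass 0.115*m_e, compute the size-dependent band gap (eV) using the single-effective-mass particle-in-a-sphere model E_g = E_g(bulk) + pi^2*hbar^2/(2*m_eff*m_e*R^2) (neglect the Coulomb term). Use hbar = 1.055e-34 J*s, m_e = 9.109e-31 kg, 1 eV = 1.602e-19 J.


Radius R = 7/2 nm = 3.5e-09 m
Confinement energy dE = pi^2 * hbar^2 / (2 * m_eff * m_e * R^2)
dE = pi^2 * (1.055e-34)^2 / (2 * 0.115 * 9.109e-31 * (3.5e-09)^2) J, divided by 1.602e-19 J/eV
dE = 0.2672 eV
Total band gap = E_g(bulk) + dE = 0.52 + 0.2672 = 0.7872 eV

0.7872


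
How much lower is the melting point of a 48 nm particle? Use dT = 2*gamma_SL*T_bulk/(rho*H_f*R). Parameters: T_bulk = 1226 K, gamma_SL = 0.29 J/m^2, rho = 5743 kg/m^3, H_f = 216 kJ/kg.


Radius R = 48/2 = 24 nm = 2.4e-08 m
Convert H_f = 216 kJ/kg = 216000 J/kg
dT = 2 * gamma_SL * T_bulk / (rho * H_f * R)
dT = 2 * 0.29 * 1226 / (5743 * 216000 * 2.4e-08)
dT = 23.9 K

23.9


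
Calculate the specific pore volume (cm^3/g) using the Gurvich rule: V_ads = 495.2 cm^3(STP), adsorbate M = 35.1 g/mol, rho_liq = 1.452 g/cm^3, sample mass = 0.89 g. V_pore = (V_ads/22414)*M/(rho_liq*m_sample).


Moles adsorbed n = V_ads / 22414 = 495.2 / 22414 = 2.209333e-02 mol
Liquid volume V_liq = n * M / rho_liq = 2.209333e-02 * 35.1 / 1.452 = 0.53407 cm^3
Specific pore volume V_pore = V_liq / m_sample = 0.53407 / 0.89
V_pore = 0.6001 cm^3/g

0.6001


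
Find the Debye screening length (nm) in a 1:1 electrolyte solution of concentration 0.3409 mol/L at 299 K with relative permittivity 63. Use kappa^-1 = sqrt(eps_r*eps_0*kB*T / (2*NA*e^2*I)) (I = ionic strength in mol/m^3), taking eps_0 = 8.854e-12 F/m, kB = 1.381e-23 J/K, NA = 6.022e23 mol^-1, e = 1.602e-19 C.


Ionic strength I = 0.3409 * 1^2 * 1000 = 340.9 mol/m^3
kappa^-1 = sqrt(63 * 8.854e-12 * 1.381e-23 * 299 / (2 * 6.022e23 * (1.602e-19)^2 * 340.9))
kappa^-1 = 0.468 nm

0.468


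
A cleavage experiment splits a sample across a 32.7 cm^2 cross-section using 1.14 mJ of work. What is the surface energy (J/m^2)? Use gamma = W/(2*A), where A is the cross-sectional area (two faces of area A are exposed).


Convert: A = 32.7 cm^2 = 0.00327 m^2, W = 1.14 mJ = 0.00114 J
Cleaving exposes two faces of area A, so total new surface = 2*A and gamma = W / (2*A)
gamma = 0.00114 / (2 * 0.00327)
gamma = 0.174 J/m^2

0.174


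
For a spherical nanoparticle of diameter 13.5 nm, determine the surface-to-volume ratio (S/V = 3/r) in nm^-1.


Radius r = 13.5/2 = 6.75 nm
S/V = 3 / r = 3 / 6.75
S/V = 0.4444 nm^-1

0.4444


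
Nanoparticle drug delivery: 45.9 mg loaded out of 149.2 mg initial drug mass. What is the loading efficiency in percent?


Drug loading efficiency = (drug loaded / drug initial) * 100
DLE = 45.9 / 149.2 * 100
DLE = 0.3076 * 100
DLE = 30.76%

30.76


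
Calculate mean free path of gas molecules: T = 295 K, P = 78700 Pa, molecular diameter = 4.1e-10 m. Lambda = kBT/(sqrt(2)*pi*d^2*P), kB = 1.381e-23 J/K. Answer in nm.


Mean free path: lambda = kB*T / (sqrt(2) * pi * d^2 * P)
lambda = 1.381e-23 * 295 / (sqrt(2) * pi * (4.1e-10)^2 * 78700)
lambda = 6.9312e-08 m
lambda = 69.31 nm

69.31


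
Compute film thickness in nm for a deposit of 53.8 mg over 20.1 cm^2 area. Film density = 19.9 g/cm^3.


Convert: m = 53.8 mg = 5.3800e-05 kg, A = 20.1 cm^2 = 2.0100e-03 m^2, rho = 19.9 g/cm^3 = 19900 kg/m^3
t = m / (A * rho)
t = 5.3800e-05 / (2.0100e-03 * 19900)
t = 1.3450e-06 m = 1345.0 nm

1345.0


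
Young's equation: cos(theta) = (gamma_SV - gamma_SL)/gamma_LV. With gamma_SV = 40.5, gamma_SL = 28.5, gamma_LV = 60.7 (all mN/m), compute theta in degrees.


cos(theta) = (gamma_SV - gamma_SL) / gamma_LV
cos(theta) = (40.5 - 28.5) / 60.7
cos(theta) = 0.197694
theta = arccos(0.197694) = 78.6 degrees

78.6


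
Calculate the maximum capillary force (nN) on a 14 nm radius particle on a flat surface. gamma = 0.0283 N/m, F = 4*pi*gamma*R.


Convert radius: R = 14 nm = 1.4e-08 m
F = 4 * pi * gamma * R
F = 4 * pi * 0.0283 * 1.4e-08
F = 4.9788e-09 N = 4.9788 nN

4.9788


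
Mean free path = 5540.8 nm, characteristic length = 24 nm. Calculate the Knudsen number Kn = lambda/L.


Knudsen number Kn = lambda / L
Kn = 5540.8 / 24
Kn = 230.8667

230.8667


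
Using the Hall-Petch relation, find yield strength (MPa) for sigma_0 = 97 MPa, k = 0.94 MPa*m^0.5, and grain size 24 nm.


d = 24 nm = 2.4e-08 m
sqrt(d) = 0.0001549193
Hall-Petch contribution = k / sqrt(d) = 0.94 / 0.0001549193 = 6067.7 MPa
sigma = sigma_0 + k/sqrt(d) = 97 + 6067.7 = 6164.7 MPa

6164.7


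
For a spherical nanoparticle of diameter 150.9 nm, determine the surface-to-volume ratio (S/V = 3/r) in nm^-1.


Radius r = 150.9/2 = 75.45 nm
S/V = 3 / r = 3 / 75.45
S/V = 0.0398 nm^-1

0.0398


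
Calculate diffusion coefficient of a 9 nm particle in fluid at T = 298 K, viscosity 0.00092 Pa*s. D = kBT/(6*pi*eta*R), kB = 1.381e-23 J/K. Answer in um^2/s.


Radius R = 9/2 = 4.5 nm = 4.5e-09 m
D = kB*T / (6*pi*eta*R)
D = 1.381e-23 * 298 / (6 * pi * 0.00092 * 4.5e-09)
D = 5.27362e-11 m^2/s = 52.736 um^2/s

52.736


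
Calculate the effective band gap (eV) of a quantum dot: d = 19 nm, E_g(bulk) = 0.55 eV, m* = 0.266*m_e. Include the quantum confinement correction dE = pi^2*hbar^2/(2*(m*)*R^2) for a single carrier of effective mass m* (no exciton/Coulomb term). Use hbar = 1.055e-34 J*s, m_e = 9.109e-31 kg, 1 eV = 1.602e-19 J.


Radius R = 19/2 nm = 9.5e-09 m
Confinement energy dE = pi^2 * hbar^2 / (2 * m_eff * m_e * R^2)
dE = pi^2 * (1.055e-34)^2 / (2 * 0.266 * 9.109e-31 * (9.5e-09)^2) J, divided by 1.602e-19 J/eV
dE = 0.0157 eV
Total band gap = E_g(bulk) + dE = 0.55 + 0.0157 = 0.5657 eV

0.5657


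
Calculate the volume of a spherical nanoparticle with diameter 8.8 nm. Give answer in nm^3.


Radius r = 8.8/2 = 4.4 nm
Volume V = (4/3) * pi * r^3
V = (4/3) * pi * (4.4)^3
V = 356.82 nm^3

356.82


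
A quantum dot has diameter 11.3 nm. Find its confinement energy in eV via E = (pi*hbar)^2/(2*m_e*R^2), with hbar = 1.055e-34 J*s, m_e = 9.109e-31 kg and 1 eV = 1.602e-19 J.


Radius R = 11.3/2 = 5.65 nm = 5.65e-09 m
E = (pi * 1.055e-34)^2 / (2 * 9.109e-31 * (5.65e-09)^2)
E(J) = 1.88889e-21
E = E(J) / 1.602e-19 = 0.0118 eV

0.0118


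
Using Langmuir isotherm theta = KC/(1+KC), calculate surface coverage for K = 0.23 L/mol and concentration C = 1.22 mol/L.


Langmuir isotherm: theta = K*C / (1 + K*C)
K*C = 0.23 * 1.22 = 0.2806
theta = 0.2806 / (1 + 0.2806) = 0.2806 / 1.2806
theta = 0.2191

0.2191


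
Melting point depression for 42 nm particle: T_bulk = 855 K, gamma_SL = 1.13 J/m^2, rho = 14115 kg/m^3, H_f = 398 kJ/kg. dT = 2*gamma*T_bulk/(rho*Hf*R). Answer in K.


Radius R = 42/2 = 21 nm = 2.1e-08 m
Convert H_f = 398 kJ/kg = 398000 J/kg
dT = 2 * gamma_SL * T_bulk / (rho * H_f * R)
dT = 2 * 1.13 * 855 / (14115 * 398000 * 2.1e-08)
dT = 16.4 K

16.4


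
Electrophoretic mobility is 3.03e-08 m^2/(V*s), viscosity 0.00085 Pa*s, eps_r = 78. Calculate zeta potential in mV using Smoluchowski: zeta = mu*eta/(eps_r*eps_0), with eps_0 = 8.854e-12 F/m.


Smoluchowski equation: zeta = mu * eta / (eps_r * eps_0)
zeta = 3.03e-08 * 0.00085 / (78 * 8.854e-12)
zeta = 0.037293 V = 37.29 mV

37.29


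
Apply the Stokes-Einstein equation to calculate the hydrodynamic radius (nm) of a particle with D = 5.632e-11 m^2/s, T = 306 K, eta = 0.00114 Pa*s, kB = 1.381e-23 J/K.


Stokes-Einstein: R = kB*T / (6*pi*eta*D)
R = 1.381e-23 * 306 / (6 * pi * 0.00114 * 5.632e-11)
R = 3.49178e-09 m = 3.49 nm

3.49


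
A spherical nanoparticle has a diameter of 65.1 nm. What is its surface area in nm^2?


Radius r = 65.1/2 = 32.55 nm
Surface area SA = 4 * pi * r^2
SA = 4 * pi * (32.55)^2
SA = 13314.1 nm^2

13314.1


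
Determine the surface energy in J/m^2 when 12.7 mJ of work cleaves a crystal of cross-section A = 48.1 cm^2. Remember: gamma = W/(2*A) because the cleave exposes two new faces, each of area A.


Convert: A = 48.1 cm^2 = 0.00481 m^2, W = 12.7 mJ = 0.0127 J
Cleaving exposes two faces of area A, so total new surface = 2*A and gamma = W / (2*A)
gamma = 0.0127 / (2 * 0.00481)
gamma = 1.32 J/m^2

1.32


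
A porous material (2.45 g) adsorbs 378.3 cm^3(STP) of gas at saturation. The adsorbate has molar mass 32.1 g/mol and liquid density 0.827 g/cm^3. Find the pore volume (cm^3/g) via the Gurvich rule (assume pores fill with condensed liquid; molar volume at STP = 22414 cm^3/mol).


Moles adsorbed n = V_ads / 22414 = 378.3 / 22414 = 1.687784e-02 mol
Liquid volume V_liq = n * M / rho_liq = 1.687784e-02 * 32.1 / 0.827 = 0.65511 cm^3
Specific pore volume V_pore = V_liq / m_sample = 0.65511 / 2.45
V_pore = 0.2674 cm^3/g

0.2674


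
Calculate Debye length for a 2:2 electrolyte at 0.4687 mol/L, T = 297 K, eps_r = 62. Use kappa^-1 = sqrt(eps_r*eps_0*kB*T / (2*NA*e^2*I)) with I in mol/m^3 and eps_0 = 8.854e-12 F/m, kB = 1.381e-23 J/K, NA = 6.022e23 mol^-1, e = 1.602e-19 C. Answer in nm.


Ionic strength I = 0.4687 * 2^2 * 1000 = 1874.8 mol/m^3
kappa^-1 = sqrt(62 * 8.854e-12 * 1.381e-23 * 297 / (2 * 6.022e23 * (1.602e-19)^2 * 1874.8))
kappa^-1 = 0.197 nm

0.197


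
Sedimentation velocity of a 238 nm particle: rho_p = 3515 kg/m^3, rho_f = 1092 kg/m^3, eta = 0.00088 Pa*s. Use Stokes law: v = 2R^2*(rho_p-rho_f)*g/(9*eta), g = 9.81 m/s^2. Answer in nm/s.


Radius R = 238/2 nm = 1.19e-07 m
Density difference = 3515 - 1092 = 2423 kg/m^3
v = 2 * R^2 * (rho_p - rho_f) * g / (9 * eta)
v = 2 * (1.19e-07)^2 * 2423 * 9.81 / (9 * 0.00088)
v = 8.50004e-08 m/s = 85.0004 nm/s

85.0004


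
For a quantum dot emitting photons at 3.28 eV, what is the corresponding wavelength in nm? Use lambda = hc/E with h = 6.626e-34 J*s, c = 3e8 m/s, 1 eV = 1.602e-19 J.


Convert energy: E = 3.28 eV = 3.28 * 1.602e-19 = 5.25456e-19 J
lambda = h*c / E = 6.626e-34 * 3e8 / 5.25456e-19
lambda = 3.783e-07 m = 378.3 nm

378.3


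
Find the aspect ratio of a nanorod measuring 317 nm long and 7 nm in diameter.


Aspect ratio AR = length / diameter
AR = 317 / 7
AR = 45.29

45.29


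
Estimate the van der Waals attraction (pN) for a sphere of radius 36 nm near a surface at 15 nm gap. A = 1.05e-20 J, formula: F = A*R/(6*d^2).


Convert to SI: R = 36 nm = 3.6e-08 m, d = 15 nm = 1.5e-08 m
F = A * R / (6 * d^2)
F = 1.05e-20 * 3.6e-08 / (6 * (1.5e-08)^2)
F = 2.8e-13 N = 0.28 pN

0.28


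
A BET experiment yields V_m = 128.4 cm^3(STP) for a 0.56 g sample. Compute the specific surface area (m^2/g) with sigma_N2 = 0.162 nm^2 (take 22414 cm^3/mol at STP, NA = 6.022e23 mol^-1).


Number of moles in monolayer = V_m / 22414 = 128.4 / 22414 = 0.00572856
Number of molecules = moles * NA = 0.00572856 * 6.022e23
SA = molecules * sigma / mass
SA = (128.4 / 22414) * 6.022e23 * 0.162e-18 / 0.56
SA = 998.0 m^2/g

998.0


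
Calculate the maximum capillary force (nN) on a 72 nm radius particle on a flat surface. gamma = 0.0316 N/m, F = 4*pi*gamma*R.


Convert radius: R = 72 nm = 7.2e-08 m
F = 4 * pi * gamma * R
F = 4 * pi * 0.0316 * 7.2e-08
F = 2.8591e-08 N = 28.591 nN

28.591


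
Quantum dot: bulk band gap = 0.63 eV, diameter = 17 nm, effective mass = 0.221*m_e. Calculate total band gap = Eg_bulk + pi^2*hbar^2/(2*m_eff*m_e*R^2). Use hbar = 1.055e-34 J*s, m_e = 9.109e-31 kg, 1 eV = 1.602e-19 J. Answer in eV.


Radius R = 17/2 nm = 8.5e-09 m
Confinement energy dE = pi^2 * hbar^2 / (2 * m_eff * m_e * R^2)
dE = pi^2 * (1.055e-34)^2 / (2 * 0.221 * 9.109e-31 * (8.5e-09)^2) J, divided by 1.602e-19 J/eV
dE = 0.0236 eV
Total band gap = E_g(bulk) + dE = 0.63 + 0.0236 = 0.6536 eV

0.6536


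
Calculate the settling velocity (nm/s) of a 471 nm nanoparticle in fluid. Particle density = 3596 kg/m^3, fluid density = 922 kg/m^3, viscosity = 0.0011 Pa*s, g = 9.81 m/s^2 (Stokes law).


Radius R = 471/2 nm = 2.355e-07 m
Density difference = 3596 - 922 = 2674 kg/m^3
v = 2 * R^2 * (rho_p - rho_f) * g / (9 * eta)
v = 2 * (2.355e-07)^2 * 2674 * 9.81 / (9 * 0.0011)
v = 2.93905e-07 m/s = 293.905 nm/s

293.905


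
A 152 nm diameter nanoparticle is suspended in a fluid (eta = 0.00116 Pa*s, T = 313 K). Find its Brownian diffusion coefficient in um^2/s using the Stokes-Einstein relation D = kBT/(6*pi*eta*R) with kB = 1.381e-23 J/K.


Radius R = 152/2 = 76 nm = 7.6e-08 m
D = kB*T / (6*pi*eta*R)
D = 1.381e-23 * 313 / (6 * pi * 0.00116 * 7.6e-08)
D = 2.60115e-12 m^2/s = 2.601 um^2/s

2.601


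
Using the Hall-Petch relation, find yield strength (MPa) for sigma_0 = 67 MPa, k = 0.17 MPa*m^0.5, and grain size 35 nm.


d = 35 nm = 3.5e-08 m
sqrt(d) = 0.0001870829
Hall-Petch contribution = k / sqrt(d) = 0.17 / 0.0001870829 = 908.7 MPa
sigma = sigma_0 + k/sqrt(d) = 67 + 908.7 = 975.7 MPa

975.7


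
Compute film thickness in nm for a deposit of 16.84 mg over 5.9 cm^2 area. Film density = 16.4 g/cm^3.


Convert: m = 16.84 mg = 1.6840e-05 kg, A = 5.9 cm^2 = 5.9000e-04 m^2, rho = 16.4 g/cm^3 = 16400 kg/m^3
t = m / (A * rho)
t = 1.6840e-05 / (5.9000e-04 * 16400)
t = 1.7404e-06 m = 1740.4 nm

1740.4


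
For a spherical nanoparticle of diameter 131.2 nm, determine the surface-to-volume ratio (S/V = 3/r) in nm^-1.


Radius r = 131.2/2 = 65.6 nm
S/V = 3 / r = 3 / 65.6
S/V = 0.0457 nm^-1

0.0457


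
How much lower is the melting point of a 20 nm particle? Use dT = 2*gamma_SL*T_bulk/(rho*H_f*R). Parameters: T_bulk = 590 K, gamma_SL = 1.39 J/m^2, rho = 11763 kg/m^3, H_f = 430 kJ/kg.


Radius R = 20/2 = 10 nm = 1e-08 m
Convert H_f = 430 kJ/kg = 430000 J/kg
dT = 2 * gamma_SL * T_bulk / (rho * H_f * R)
dT = 2 * 1.39 * 590 / (11763 * 430000 * 1e-08)
dT = 32.4 K

32.4


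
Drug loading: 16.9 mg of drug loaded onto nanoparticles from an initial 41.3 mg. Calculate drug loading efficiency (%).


Drug loading efficiency = (drug loaded / drug initial) * 100
DLE = 16.9 / 41.3 * 100
DLE = 0.4092 * 100
DLE = 40.92%

40.92


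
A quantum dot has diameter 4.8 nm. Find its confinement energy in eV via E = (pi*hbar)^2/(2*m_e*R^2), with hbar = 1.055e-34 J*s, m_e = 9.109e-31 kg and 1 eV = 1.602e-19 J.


Radius R = 4.8/2 = 2.4 nm = 2.4e-09 m
E = (pi * 1.055e-34)^2 / (2 * 9.109e-31 * (2.4e-09)^2)
E(J) = 1.04684e-20
E = E(J) / 1.602e-19 = 0.0653 eV

0.0653


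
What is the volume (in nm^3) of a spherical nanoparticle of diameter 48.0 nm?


Radius r = 48.0/2 = 24 nm
Volume V = (4/3) * pi * r^3
V = (4/3) * pi * (24)^3
V = 57905.84 nm^3

57905.84


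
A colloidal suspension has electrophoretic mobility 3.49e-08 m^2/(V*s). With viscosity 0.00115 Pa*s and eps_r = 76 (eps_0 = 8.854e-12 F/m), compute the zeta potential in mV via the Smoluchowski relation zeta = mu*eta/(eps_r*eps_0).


Smoluchowski equation: zeta = mu * eta / (eps_r * eps_0)
zeta = 3.49e-08 * 0.00115 / (76 * 8.854e-12)
zeta = 0.059644 V = 59.64 mV

59.64


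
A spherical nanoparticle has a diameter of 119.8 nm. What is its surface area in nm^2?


Radius r = 119.8/2 = 59.9 nm
Surface area SA = 4 * pi * r^2
SA = 4 * pi * (59.9)^2
SA = 45088.26 nm^2

45088.26


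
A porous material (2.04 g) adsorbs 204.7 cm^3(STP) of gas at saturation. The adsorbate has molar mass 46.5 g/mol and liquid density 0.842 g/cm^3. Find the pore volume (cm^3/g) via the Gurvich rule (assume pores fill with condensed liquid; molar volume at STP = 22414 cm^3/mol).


Moles adsorbed n = V_ads / 22414 = 204.7 / 22414 = 9.132685e-03 mol
Liquid volume V_liq = n * M / rho_liq = 9.132685e-03 * 46.5 / 0.842 = 0.50436 cm^3
Specific pore volume V_pore = V_liq / m_sample = 0.50436 / 2.04
V_pore = 0.2472 cm^3/g

0.2472


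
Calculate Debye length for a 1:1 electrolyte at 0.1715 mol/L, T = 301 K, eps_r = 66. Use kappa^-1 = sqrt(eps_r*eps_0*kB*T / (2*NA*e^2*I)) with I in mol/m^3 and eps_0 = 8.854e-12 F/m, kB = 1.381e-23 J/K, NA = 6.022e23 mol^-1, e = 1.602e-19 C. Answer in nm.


Ionic strength I = 0.1715 * 1^2 * 1000 = 171.5 mol/m^3
kappa^-1 = sqrt(66 * 8.854e-12 * 1.381e-23 * 301 / (2 * 6.022e23 * (1.602e-19)^2 * 171.5))
kappa^-1 = 0.677 nm

0.677


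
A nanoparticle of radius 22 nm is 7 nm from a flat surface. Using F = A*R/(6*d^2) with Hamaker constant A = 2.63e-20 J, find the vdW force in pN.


Convert to SI: R = 22 nm = 2.2e-08 m, d = 7 nm = 7e-09 m
F = A * R / (6 * d^2)
F = 2.63e-20 * 2.2e-08 / (6 * (7e-09)^2)
F = 1.96803e-12 N = 1.968 pN

1.968


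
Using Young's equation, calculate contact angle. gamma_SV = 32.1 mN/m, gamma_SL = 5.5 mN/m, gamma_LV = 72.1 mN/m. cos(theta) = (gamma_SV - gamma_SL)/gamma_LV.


cos(theta) = (gamma_SV - gamma_SL) / gamma_LV
cos(theta) = (32.1 - 5.5) / 72.1
cos(theta) = 0.368932
theta = arccos(0.368932) = 68.35 degrees

68.35


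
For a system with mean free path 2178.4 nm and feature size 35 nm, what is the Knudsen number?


Knudsen number Kn = lambda / L
Kn = 2178.4 / 35
Kn = 62.24

62.24


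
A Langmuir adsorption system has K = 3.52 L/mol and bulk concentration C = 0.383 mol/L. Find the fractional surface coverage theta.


Langmuir isotherm: theta = K*C / (1 + K*C)
K*C = 3.52 * 0.383 = 1.34816
theta = 1.34816 / (1 + 1.34816) = 1.34816 / 2.34816
theta = 0.5741

0.5741


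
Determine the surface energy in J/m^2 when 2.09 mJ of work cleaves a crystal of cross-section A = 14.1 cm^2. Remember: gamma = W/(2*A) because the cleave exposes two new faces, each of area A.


Convert: A = 14.1 cm^2 = 0.00141 m^2, W = 2.09 mJ = 0.00209 J
Cleaving exposes two faces of area A, so total new surface = 2*A and gamma = W / (2*A)
gamma = 0.00209 / (2 * 0.00141)
gamma = 0.741 J/m^2

0.741


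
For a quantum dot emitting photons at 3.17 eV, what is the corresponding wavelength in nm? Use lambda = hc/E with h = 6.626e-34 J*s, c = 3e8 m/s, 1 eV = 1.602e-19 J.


Convert energy: E = 3.17 eV = 3.17 * 1.602e-19 = 5.07834e-19 J
lambda = h*c / E = 6.626e-34 * 3e8 / 5.07834e-19
lambda = 3.91427e-07 m = 391.4 nm

391.4


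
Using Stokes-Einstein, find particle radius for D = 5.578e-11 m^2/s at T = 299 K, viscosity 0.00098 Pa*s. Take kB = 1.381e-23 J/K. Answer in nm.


Stokes-Einstein: R = kB*T / (6*pi*eta*D)
R = 1.381e-23 * 299 / (6 * pi * 0.00098 * 5.578e-11)
R = 4.00737e-09 m = 4.01 nm

4.01


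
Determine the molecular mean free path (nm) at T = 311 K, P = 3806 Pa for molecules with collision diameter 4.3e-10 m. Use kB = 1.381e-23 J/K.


Mean free path: lambda = kB*T / (sqrt(2) * pi * d^2 * P)
lambda = 1.381e-23 * 311 / (sqrt(2) * pi * (4.3e-10)^2 * 3806)
lambda = 1.37367e-06 m
lambda = 1373.67 nm

1373.67


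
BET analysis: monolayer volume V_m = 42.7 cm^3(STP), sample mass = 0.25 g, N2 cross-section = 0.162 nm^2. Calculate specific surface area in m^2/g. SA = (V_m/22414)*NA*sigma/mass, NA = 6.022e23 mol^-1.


Number of moles in monolayer = V_m / 22414 = 42.7 / 22414 = 0.00190506
Number of molecules = moles * NA = 0.00190506 * 6.022e23
SA = molecules * sigma / mass
SA = (42.7 / 22414) * 6.022e23 * 0.162e-18 / 0.25
SA = 743.4 m^2/g

743.4


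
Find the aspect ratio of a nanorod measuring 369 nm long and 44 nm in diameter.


Aspect ratio AR = length / diameter
AR = 369 / 44
AR = 8.39

8.39


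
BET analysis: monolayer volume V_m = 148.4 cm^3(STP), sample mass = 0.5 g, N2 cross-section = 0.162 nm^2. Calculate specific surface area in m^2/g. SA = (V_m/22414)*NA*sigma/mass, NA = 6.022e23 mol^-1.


Number of moles in monolayer = V_m / 22414 = 148.4 / 22414 = 0.00662086
Number of molecules = moles * NA = 0.00662086 * 6.022e23
SA = molecules * sigma / mass
SA = (148.4 / 22414) * 6.022e23 * 0.162e-18 / 0.5
SA = 1291.8 m^2/g

1291.8


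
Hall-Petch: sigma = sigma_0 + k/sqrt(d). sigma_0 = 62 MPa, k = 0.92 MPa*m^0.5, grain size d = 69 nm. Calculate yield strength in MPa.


d = 69 nm = 6.9e-08 m
sqrt(d) = 0.0002626785
Hall-Petch contribution = k / sqrt(d) = 0.92 / 0.0002626785 = 3502.4 MPa
sigma = sigma_0 + k/sqrt(d) = 62 + 3502.4 = 3564.4 MPa

3564.4


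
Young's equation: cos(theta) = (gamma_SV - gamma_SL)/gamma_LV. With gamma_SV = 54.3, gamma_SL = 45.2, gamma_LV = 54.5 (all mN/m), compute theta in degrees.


cos(theta) = (gamma_SV - gamma_SL) / gamma_LV
cos(theta) = (54.3 - 45.2) / 54.5
cos(theta) = 0.166972
theta = arccos(0.166972) = 80.39 degrees

80.39


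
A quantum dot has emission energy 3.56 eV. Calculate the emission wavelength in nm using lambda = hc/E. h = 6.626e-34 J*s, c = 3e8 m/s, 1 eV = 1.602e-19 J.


Convert energy: E = 3.56 eV = 3.56 * 1.602e-19 = 5.70312e-19 J
lambda = h*c / E = 6.626e-34 * 3e8 / 5.70312e-19
lambda = 3.48546e-07 m = 348.5 nm

348.5


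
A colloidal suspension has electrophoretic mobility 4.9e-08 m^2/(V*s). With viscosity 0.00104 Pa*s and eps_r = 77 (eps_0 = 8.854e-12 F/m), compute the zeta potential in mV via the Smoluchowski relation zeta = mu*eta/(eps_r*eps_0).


Smoluchowski equation: zeta = mu * eta / (eps_r * eps_0)
zeta = 4.9e-08 * 0.00104 / (77 * 8.854e-12)
zeta = 0.074748 V = 74.75 mV

74.75


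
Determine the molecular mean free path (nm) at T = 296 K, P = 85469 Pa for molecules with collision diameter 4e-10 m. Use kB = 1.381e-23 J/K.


Mean free path: lambda = kB*T / (sqrt(2) * pi * d^2 * P)
lambda = 1.381e-23 * 296 / (sqrt(2) * pi * (4e-10)^2 * 85469)
lambda = 6.72809e-08 m
lambda = 67.28 nm

67.28


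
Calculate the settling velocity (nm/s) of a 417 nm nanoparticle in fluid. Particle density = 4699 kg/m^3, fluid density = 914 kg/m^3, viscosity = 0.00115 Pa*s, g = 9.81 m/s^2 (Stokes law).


Radius R = 417/2 nm = 2.085e-07 m
Density difference = 4699 - 914 = 3785 kg/m^3
v = 2 * R^2 * (rho_p - rho_f) * g / (9 * eta)
v = 2 * (2.085e-07)^2 * 3785 * 9.81 / (9 * 0.00115)
v = 3.11915e-07 m/s = 311.9153 nm/s

311.9153


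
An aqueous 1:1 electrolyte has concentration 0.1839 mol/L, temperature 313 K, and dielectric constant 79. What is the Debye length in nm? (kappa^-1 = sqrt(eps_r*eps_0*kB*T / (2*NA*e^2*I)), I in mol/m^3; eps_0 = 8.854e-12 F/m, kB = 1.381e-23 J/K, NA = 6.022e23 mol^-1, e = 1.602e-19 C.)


Ionic strength I = 0.1839 * 1^2 * 1000 = 183.9 mol/m^3
kappa^-1 = sqrt(79 * 8.854e-12 * 1.381e-23 * 313 / (2 * 6.022e23 * (1.602e-19)^2 * 183.9))
kappa^-1 = 0.729 nm

0.729


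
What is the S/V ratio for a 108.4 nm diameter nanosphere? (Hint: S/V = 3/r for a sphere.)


Radius r = 108.4/2 = 54.2 nm
S/V = 3 / r = 3 / 54.2
S/V = 0.0554 nm^-1

0.0554


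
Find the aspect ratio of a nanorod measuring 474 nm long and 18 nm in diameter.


Aspect ratio AR = length / diameter
AR = 474 / 18
AR = 26.33

26.33


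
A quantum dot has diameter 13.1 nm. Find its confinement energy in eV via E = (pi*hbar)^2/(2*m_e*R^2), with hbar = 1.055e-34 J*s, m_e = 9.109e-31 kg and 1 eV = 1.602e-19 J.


Radius R = 13.1/2 = 6.55 nm = 6.55e-09 m
E = (pi * 1.055e-34)^2 / (2 * 9.109e-31 * (6.55e-09)^2)
E(J) = 1.40547e-21
E = E(J) / 1.602e-19 = 0.0088 eV

0.0088


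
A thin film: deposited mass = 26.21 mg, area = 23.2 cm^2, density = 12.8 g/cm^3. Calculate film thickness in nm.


Convert: m = 26.21 mg = 2.6210e-05 kg, A = 23.2 cm^2 = 2.3200e-03 m^2, rho = 12.8 g/cm^3 = 12800 kg/m^3
t = m / (A * rho)
t = 2.6210e-05 / (2.3200e-03 * 12800)
t = 8.8261e-07 m = 882.6 nm

882.6


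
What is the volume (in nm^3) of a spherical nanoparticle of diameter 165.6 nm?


Radius r = 165.6/2 = 82.8 nm
Volume V = (4/3) * pi * r^3
V = (4/3) * pi * (82.8)^3
V = 2377823.53 nm^3

2377823.53


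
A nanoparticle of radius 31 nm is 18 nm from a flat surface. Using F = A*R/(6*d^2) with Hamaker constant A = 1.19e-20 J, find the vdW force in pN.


Convert to SI: R = 31 nm = 3.1e-08 m, d = 18 nm = 1.8e-08 m
F = A * R / (6 * d^2)
F = 1.19e-20 * 3.1e-08 / (6 * (1.8e-08)^2)
F = 1.89763e-13 N = 0.19 pN

0.19


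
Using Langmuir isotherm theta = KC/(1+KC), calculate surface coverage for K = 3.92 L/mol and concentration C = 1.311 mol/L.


Langmuir isotherm: theta = K*C / (1 + K*C)
K*C = 3.92 * 1.311 = 5.13912
theta = 5.13912 / (1 + 5.13912) = 5.13912 / 6.13912
theta = 0.8371

0.8371


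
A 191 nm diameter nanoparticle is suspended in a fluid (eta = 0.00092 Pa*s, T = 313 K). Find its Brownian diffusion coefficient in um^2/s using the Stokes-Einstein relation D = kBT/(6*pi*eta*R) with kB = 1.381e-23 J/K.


Radius R = 191/2 = 95.5 nm = 9.55e-08 m
D = kB*T / (6*pi*eta*R)
D = 1.381e-23 * 313 / (6 * pi * 0.00092 * 9.55e-08)
D = 2.61003e-12 m^2/s = 2.61 um^2/s

2.61


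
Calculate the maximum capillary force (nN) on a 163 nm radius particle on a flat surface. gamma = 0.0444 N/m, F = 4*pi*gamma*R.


Convert radius: R = 163 nm = 1.63e-07 m
F = 4 * pi * gamma * R
F = 4 * pi * 0.0444 * 1.63e-07
F = 9.09453e-08 N = 90.9453 nN

90.9453


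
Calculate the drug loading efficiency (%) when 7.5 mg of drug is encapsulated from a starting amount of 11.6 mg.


Drug loading efficiency = (drug loaded / drug initial) * 100
DLE = 7.5 / 11.6 * 100
DLE = 0.6466 * 100
DLE = 64.66%

64.66


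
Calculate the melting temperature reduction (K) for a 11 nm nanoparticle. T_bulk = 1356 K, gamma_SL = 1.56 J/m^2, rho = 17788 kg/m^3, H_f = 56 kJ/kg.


Radius R = 11/2 = 5.5 nm = 5.5e-09 m
Convert H_f = 56 kJ/kg = 56000 J/kg
dT = 2 * gamma_SL * T_bulk / (rho * H_f * R)
dT = 2 * 1.56 * 1356 / (17788 * 56000 * 5.5e-09)
dT = 772.2 K

772.2


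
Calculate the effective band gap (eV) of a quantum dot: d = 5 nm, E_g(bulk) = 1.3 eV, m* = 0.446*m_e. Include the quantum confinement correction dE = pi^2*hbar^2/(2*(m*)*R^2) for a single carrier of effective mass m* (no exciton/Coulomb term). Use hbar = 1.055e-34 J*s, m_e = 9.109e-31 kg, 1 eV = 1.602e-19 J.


Radius R = 5/2 nm = 2.5e-09 m
Confinement energy dE = pi^2 * hbar^2 / (2 * m_eff * m_e * R^2)
dE = pi^2 * (1.055e-34)^2 / (2 * 0.446 * 9.109e-31 * (2.5e-09)^2) J, divided by 1.602e-19 J/eV
dE = 0.135 eV
Total band gap = E_g(bulk) + dE = 1.3 + 0.135 = 1.435 eV

1.435


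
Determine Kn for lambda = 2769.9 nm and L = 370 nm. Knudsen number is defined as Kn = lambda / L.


Knudsen number Kn = lambda / L
Kn = 2769.9 / 370
Kn = 7.4862

7.4862


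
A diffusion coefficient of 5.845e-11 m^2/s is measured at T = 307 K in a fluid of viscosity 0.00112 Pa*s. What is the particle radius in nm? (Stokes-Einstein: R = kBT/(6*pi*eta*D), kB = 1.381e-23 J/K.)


Stokes-Einstein: R = kB*T / (6*pi*eta*D)
R = 1.381e-23 * 307 / (6 * pi * 0.00112 * 5.845e-11)
R = 3.4358e-09 m = 3.44 nm

3.44


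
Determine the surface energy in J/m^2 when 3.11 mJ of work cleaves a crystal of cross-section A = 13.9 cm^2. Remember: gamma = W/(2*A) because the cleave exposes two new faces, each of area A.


Convert: A = 13.9 cm^2 = 0.00139 m^2, W = 3.11 mJ = 0.00311 J
Cleaving exposes two faces of area A, so total new surface = 2*A and gamma = W / (2*A)
gamma = 0.00311 / (2 * 0.00139)
gamma = 1.119 J/m^2

1.119


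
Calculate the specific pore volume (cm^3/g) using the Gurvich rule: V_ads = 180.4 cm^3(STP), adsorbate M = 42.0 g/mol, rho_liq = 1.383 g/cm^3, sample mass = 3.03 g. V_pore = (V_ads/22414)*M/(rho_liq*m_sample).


Moles adsorbed n = V_ads / 22414 = 180.4 / 22414 = 8.048541e-03 mol
Liquid volume V_liq = n * M / rho_liq = 8.048541e-03 * 42.0 / 1.383 = 0.24442 cm^3
Specific pore volume V_pore = V_liq / m_sample = 0.24442 / 3.03
V_pore = 0.0807 cm^3/g

0.0807


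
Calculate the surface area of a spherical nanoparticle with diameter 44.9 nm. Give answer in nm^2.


Radius r = 44.9/2 = 22.45 nm
Surface area SA = 4 * pi * r^2
SA = 4 * pi * (22.45)^2
SA = 6333.48 nm^2

6333.48


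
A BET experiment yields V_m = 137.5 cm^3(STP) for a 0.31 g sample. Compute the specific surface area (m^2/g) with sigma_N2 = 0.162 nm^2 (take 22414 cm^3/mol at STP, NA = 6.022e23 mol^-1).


Number of moles in monolayer = V_m / 22414 = 137.5 / 22414 = 0.00613456
Number of molecules = moles * NA = 0.00613456 * 6.022e23
SA = molecules * sigma / mass
SA = (137.5 / 22414) * 6.022e23 * 0.162e-18 / 0.31
SA = 1930.5 m^2/g

1930.5


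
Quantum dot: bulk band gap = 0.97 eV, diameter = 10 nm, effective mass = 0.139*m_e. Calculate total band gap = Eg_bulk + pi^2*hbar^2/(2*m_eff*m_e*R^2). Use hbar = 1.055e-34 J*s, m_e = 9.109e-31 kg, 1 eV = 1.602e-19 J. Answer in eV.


Radius R = 10/2 nm = 5e-09 m
Confinement energy dE = pi^2 * hbar^2 / (2 * m_eff * m_e * R^2)
dE = pi^2 * (1.055e-34)^2 / (2 * 0.139 * 9.109e-31 * (5e-09)^2) J, divided by 1.602e-19 J/eV
dE = 0.1083 eV
Total band gap = E_g(bulk) + dE = 0.97 + 0.1083 = 1.0783 eV

1.0783
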